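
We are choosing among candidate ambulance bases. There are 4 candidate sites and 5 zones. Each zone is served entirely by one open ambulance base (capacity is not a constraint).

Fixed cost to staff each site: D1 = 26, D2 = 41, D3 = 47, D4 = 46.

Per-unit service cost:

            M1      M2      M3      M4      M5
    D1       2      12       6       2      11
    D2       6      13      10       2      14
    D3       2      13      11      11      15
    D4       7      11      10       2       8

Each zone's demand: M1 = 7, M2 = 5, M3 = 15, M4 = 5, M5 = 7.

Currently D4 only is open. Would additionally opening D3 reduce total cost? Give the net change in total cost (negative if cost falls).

No — net change +12 (cost rises by 12).

Current service cost with {D4}: 320.
Adding D3: each zone re-picks its cheapest; new service cost 285, saving 35.
Extra fixed cost: 47. Net change = 47 − 35 = 12.
(Totals: 366 → 378.)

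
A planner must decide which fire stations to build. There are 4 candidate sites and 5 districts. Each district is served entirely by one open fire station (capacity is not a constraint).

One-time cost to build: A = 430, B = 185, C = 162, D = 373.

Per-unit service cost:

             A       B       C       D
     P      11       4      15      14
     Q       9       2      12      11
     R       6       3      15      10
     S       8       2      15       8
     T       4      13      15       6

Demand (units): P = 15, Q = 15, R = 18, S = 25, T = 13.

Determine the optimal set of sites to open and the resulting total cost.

For any fixed open set, each district goes to its cheapest open site; total = fixed + service.
{B}: P→B 4·15=60, Q→B 2·15=30, R→B 3·18=54, S→B 2·25=50, T→B 13·13=169. Service 363; fixed 185; total 548.
{B, C}: P→B 4·15=60, Q→B 2·15=30, R→B 3·18=54, S→B 2·25=50, T→B 13·13=169. Service 363; fixed 347; total 710.
{B, D}: service 272 + fixed 558 = 830
{A, B, C, D}: service 246 + fixed 1150 = 1396
No other subset beats 548.

Open B only; minimum total cost 548.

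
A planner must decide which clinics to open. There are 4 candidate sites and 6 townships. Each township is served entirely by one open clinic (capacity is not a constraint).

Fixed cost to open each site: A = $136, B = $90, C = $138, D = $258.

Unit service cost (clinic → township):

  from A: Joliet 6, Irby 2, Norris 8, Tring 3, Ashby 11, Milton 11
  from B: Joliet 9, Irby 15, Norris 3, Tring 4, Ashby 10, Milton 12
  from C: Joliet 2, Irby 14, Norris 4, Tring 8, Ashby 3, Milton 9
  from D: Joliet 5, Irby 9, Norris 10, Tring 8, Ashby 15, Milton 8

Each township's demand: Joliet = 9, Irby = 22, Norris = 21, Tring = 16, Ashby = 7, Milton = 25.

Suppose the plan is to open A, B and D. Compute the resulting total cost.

Total cost: 954

Each township is assigned to its cheapest site among the open ones.
{A, B, D}: Joliet→D 5·9=45, Irby→A 2·22=44, Norris→B 3·21=63, Tring→A 3·16=48, Ashby→B 10·7=70, Milton→D 8·25=200. Service 470; fixed 484; total 954.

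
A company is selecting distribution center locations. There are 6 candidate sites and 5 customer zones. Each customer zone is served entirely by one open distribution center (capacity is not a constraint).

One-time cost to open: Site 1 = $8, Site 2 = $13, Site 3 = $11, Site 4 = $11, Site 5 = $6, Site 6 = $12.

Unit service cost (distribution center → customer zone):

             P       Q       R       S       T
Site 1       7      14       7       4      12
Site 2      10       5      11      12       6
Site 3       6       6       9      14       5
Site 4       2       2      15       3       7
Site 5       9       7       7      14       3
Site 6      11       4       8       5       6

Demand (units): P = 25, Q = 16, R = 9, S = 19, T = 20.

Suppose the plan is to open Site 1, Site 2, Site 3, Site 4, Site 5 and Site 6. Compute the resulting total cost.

Each customer zone is assigned to its cheapest site among the open ones.
{Site 1, Site 2, Site 3, Site 4, Site 5, Site 6}: P→Site 4 2·25=50, Q→Site 4 2·16=32, R→Site 1 7·9=63, S→Site 4 3·19=57, T→Site 5 3·20=60. Service 262; fixed 61; total 323.

Total cost: 323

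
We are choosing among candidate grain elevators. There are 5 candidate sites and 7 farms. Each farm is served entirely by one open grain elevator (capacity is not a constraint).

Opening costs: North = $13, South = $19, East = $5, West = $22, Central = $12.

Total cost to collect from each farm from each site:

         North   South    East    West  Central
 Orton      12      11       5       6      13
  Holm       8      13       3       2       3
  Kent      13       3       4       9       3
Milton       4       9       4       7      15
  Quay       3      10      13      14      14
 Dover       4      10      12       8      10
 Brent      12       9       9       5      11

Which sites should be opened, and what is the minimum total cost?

Open North and East; minimum total cost 50.

For any fixed open set, each farm goes to its cheapest open site; total = fixed + service.
{North, East}: Orton→East 5, Holm→East 3, Kent→East 4, Milton→North 4, Quay→North 3, Dover→North 4, Brent→East 9. Service 32; fixed 18; total 50.
{East}: Orton→East 5, Holm→East 3, Kent→East 4, Milton→East 4, Quay→East 13, Dover→East 12, Brent→East 9. Service 50; fixed 5; total 55.
{North, East, Central}: service 31 + fixed 30 = 61
{North, South, East, West, Central}: Orton→East 5, Holm→West 2, Kent→South 3, Milton→North 4, Quay→North 3, Dover→North 4, Brent→West 5. Service 26; fixed 71; total 97.
No other subset beats 50.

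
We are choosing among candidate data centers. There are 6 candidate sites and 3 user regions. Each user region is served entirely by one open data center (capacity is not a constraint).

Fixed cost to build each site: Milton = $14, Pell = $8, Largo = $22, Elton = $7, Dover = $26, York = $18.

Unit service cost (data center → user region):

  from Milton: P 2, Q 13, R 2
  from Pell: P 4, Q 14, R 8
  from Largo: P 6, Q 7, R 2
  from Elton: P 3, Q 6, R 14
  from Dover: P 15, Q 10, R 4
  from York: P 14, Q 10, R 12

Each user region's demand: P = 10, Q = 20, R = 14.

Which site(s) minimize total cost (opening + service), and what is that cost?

Open Milton and Elton; minimum total cost 189.

For any fixed open set, each user region goes to its cheapest open site; total = fixed + service.
{Milton, Elton}: P→Milton 2·10=20, Q→Elton 6·20=120, R→Milton 2·14=28. Service 168; fixed 21; total 189.
{Milton, Pell, Elton}: P→Milton 2·10=20, Q→Elton 6·20=120, R→Milton 2·14=28. Service 168; fixed 29; total 197.
{Milton, Elton, York}: P→Milton 2·10=20, Q→Elton 6·20=120, R→Milton 2·14=28. Service 168; fixed 39; total 207.
{Milton, Pell, Largo, Elton, Dover, York}: service 168 + fixed 95 = 263
No other subset beats 189.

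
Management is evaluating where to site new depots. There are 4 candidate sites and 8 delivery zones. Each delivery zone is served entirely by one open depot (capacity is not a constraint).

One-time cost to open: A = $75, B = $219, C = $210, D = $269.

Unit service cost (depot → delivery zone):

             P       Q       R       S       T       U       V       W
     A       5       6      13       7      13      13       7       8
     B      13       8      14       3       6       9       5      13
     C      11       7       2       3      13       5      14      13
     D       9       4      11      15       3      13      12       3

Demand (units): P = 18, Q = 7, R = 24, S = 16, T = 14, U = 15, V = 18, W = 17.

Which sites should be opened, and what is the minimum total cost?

Open A and C; minimum total cost 1032.

For any fixed open set, each delivery zone goes to its cheapest open site; total = fixed + service.
{A, C}: P→A 5·18=90, Q→A 6·7=42, R→C 2·24=48, S→C 3·16=48, T→A 13·14=182, U→C 5·15=75, V→A 7·18=126, W→A 8·17=136. Service 747; fixed 285; total 1032.
{A, C, D}: P→A 5·18=90, Q→D 4·7=28, R→C 2·24=48, S→C 3·16=48, T→D 3·14=42, U→C 5·15=75, V→A 7·18=126, W→D 3·17=51. Service 508; fixed 554; total 1062.
{A, B, C}: service 613 + fixed 504 = 1117
{A, B, C, D}: service 472 + fixed 773 = 1245
No other subset beats 1032.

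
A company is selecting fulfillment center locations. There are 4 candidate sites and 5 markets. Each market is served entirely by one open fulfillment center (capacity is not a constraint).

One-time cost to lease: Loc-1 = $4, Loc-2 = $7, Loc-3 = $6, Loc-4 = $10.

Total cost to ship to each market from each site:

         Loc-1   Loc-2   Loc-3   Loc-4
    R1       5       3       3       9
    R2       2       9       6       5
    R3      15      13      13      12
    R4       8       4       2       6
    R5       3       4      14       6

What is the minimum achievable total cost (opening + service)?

For any fixed open set, each market goes to its cheapest open site; total = fixed + service.
{Loc-1, Loc-3}: R1→Loc-3 3, R2→Loc-1 2, R3→Loc-3 13, R4→Loc-3 2, R5→Loc-1 3. Service 23; fixed 10; total 33.
{Loc-1, Loc-2}: R1→Loc-2 3, R2→Loc-1 2, R3→Loc-2 13, R4→Loc-2 4, R5→Loc-1 3. Service 25; fixed 11; total 36.
{Loc-1}: R1→Loc-1 5, R2→Loc-1 2, R3→Loc-1 15, R4→Loc-1 8, R5→Loc-1 3. Service 33; fixed 4; total 37.
{Loc-1, Loc-2, Loc-3, Loc-4}: R1→Loc-2 3, R2→Loc-1 2, R3→Loc-4 12, R4→Loc-3 2, R5→Loc-1 3. Service 22; fixed 27; total 49.
(All 15 nonempty subsets were checked; Loc-1 and Loc-3 is lowest.)

Minimum total cost: 33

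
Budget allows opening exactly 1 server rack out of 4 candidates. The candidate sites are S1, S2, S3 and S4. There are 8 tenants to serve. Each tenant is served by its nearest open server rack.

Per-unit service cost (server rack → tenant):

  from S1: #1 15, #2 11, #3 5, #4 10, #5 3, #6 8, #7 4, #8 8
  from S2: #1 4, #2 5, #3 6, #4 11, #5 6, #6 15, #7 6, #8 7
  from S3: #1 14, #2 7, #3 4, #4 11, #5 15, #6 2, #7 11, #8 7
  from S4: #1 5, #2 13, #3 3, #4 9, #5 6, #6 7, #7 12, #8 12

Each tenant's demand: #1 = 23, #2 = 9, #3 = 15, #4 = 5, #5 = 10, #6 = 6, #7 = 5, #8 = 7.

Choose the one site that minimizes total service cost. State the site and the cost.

With exactly 1 open, each tenant uses its cheapest among the chosen.
{S2}: #1→S2 4·23=92, #2→S2 5·9=45, #3→S2 6·15=90, #4→S2 11·5=55, #5→S2 6·10=60, #6→S2 15·6=90, #7→S2 6·5=30, #8→S2 7·7=49. Service cost 511.
{S4}: service cost 568
{S1}: service cost 723
Among all 4 size-1 choices, {S2} is lowest.

Choose S2 only; total service cost 511.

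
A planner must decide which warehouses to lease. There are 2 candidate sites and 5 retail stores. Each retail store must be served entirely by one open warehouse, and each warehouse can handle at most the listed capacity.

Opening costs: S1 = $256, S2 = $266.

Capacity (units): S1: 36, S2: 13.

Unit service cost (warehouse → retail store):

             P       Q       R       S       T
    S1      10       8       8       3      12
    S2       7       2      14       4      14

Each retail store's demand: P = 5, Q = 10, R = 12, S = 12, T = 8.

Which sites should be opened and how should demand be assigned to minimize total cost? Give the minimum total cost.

Minimum total cost: 881

Open {S1, S2}: P→S2 7·5=35, Q→S1 8·10=80, R→S1 8·12=96, S→S1 3·12=36, T→S2 14·8=112.
Loads: S1 carries 34/36, S2 carries 13/13. Service 359; fixed 522; total 881.
Next best feasible plan costs 892.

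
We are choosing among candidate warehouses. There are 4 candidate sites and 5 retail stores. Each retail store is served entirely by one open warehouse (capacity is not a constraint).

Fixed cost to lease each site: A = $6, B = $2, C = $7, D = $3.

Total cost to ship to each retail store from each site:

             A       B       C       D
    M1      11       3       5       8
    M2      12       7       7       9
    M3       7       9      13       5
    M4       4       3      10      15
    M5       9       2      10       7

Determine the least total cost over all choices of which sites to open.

For any fixed open set, each retail store goes to its cheapest open site; total = fixed + service.
{B, D}: M1→B 3, M2→B 7, M3→D 5, M4→B 3, M5→B 2. Service 20; fixed 5; total 25.
{B}: service 24 + fixed 2 = 26
{A, B}: service 22 + fixed 8 = 30
{A, B, C, D}: service 20 + fixed 18 = 38
No other subset beats 25.

Minimum total cost: 25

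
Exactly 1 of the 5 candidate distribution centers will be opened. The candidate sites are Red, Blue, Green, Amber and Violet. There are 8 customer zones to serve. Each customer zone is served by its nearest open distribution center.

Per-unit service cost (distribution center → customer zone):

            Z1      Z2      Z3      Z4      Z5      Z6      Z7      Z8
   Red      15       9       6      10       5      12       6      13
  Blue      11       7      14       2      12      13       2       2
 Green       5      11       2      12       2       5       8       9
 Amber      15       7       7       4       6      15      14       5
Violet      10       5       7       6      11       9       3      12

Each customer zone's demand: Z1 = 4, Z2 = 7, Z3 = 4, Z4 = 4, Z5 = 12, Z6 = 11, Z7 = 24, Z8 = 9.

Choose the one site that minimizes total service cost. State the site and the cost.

With exactly 1 open, each customer zone uses its cheapest among the chosen.
{Green}: Z1→Green 5·4=20, Z2→Green 11·7=77, Z3→Green 2·4=8, Z4→Green 12·4=48, Z5→Green 2·12=24, Z6→Green 5·11=55, Z7→Green 8·24=192, Z8→Green 9·9=81. Service cost 505.
{Blue}: service cost 510
{Violet}: service cost 538
Among all 5 size-1 choices, {Green} is lowest.

Choose Green only; total service cost 505.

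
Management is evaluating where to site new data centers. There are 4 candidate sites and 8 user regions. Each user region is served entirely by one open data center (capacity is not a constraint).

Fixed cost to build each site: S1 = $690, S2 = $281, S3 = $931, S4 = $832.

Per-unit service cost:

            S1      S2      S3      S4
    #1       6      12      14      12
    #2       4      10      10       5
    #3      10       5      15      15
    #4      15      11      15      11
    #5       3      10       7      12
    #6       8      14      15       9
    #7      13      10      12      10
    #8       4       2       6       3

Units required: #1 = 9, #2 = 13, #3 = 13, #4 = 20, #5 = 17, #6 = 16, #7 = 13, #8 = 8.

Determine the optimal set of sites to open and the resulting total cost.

For any fixed open set, each user region goes to its cheapest open site; total = fixed + service.
{S2}: #1→S2 12·9=108, #2→S2 10·13=130, #3→S2 5·13=65, #4→S2 11·20=220, #5→S2 10·17=170, #6→S2 14·16=224, #7→S2 10·13=130, #8→S2 2·8=16. Service 1063; fixed 281; total 1344.
{S1}: #1→S1 6·9=54, #2→S1 4·13=52, #3→S1 10·13=130, #4→S1 15·20=300, #5→S1 3·17=51, #6→S1 8·16=128, #7→S1 13·13=169, #8→S1 4·8=32. Service 916; fixed 690; total 1606.
{S1, S2}: #1→S1 6·9=54, #2→S1 4·13=52, #3→S2 5·13=65, #4→S2 11·20=220, #5→S1 3·17=51, #6→S1 8·16=128, #7→S2 10·13=130, #8→S2 2·8=16. Service 716; fixed 971; total 1687.
{S1, S2, S3, S4}: #1→S1 6·9=54, #2→S1 4·13=52, #3→S2 5·13=65, #4→S2 11·20=220, #5→S1 3·17=51, #6→S1 8·16=128, #7→S2 10·13=130, #8→S2 2·8=16. Service 716; fixed 2734; total 3450.
(All 15 nonempty subsets were checked; S2 only is lowest.)

Open S2 only; minimum total cost 1344.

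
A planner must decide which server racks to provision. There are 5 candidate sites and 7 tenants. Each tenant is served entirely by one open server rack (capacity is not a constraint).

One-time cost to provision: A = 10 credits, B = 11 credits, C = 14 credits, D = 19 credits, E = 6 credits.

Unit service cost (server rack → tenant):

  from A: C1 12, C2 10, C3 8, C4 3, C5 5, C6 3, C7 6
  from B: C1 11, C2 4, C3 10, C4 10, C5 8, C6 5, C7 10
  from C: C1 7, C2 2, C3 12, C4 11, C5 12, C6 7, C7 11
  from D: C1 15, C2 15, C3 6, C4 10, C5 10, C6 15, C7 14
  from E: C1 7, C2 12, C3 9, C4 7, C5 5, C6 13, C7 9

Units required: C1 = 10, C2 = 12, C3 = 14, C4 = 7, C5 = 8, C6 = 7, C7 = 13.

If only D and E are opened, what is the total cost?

Total cost: 620

Each tenant is assigned to its cheapest site among the open ones.
{D, E}: C1→E 7·10=70, C2→E 12·12=144, C3→D 6·14=84, C4→E 7·7=49, C5→E 5·8=40, C6→E 13·7=91, C7→E 9·13=117. Service 595; fixed 25; total 620.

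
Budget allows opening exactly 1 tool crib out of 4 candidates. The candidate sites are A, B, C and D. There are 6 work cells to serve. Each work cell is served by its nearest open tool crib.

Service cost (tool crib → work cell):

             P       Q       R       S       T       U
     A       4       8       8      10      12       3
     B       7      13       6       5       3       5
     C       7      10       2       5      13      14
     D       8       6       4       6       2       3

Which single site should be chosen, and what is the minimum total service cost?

With exactly 1 open, each work cell uses its cheapest among the chosen.
{D}: P→D 8, Q→D 6, R→D 4, S→D 6, T→D 2, U→D 3. Service cost 29.
{B}: service cost 39
{A}: service cost 45
Among all 4 size-1 choices, {D} is lowest.

Choose D only; total service cost 29.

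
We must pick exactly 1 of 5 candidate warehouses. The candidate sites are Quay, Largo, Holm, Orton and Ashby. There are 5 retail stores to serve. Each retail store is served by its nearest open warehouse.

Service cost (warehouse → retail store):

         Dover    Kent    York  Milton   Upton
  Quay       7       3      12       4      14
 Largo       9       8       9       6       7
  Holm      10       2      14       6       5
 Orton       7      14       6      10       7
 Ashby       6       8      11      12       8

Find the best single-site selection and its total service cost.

With exactly 1 open, each retail store uses its cheapest among the chosen.
{Holm}: Dover→Holm 10, Kent→Holm 2, York→Holm 14, Milton→Holm 6, Upton→Holm 5. Service cost 37.
{Largo}: service cost 39
{Quay}: service cost 40
Among all 5 size-1 choices, {Holm} is lowest.

Choose Holm only; total service cost 37.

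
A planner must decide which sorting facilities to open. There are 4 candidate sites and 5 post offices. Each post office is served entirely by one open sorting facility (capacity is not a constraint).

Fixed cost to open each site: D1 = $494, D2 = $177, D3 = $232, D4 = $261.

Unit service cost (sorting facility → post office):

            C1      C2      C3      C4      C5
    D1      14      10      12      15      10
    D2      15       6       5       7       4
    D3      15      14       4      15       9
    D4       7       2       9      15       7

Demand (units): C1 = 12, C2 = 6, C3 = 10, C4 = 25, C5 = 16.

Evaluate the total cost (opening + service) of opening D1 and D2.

Each post office is assigned to its cheapest site among the open ones.
{D1, D2}: C1→D1 14·12=168, C2→D2 6·6=36, C3→D2 5·10=50, C4→D2 7·25=175, C5→D2 4·16=64. Service 493; fixed 671; total 1164.

Total cost: 1164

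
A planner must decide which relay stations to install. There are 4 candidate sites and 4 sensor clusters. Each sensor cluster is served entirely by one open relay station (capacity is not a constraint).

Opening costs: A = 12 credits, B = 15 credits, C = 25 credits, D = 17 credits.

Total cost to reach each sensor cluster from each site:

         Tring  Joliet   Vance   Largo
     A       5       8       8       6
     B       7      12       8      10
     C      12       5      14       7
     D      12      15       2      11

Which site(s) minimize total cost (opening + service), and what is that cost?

Open A only; minimum total cost 39.

For any fixed open set, each sensor cluster goes to its cheapest open site; total = fixed + service.
{A}: Tring→A 5, Joliet→A 8, Vance→A 8, Largo→A 6. Service 27; fixed 12; total 39.
{A, D}: service 21 + fixed 29 = 50
{B}: Tring→B 7, Joliet→B 12, Vance→B 8, Largo→B 10. Service 37; fixed 15; total 52.
{A, B, C, D}: Tring→A 5, Joliet→C 5, Vance→D 2, Largo→A 6. Service 18; fixed 69; total 87.
(All 15 nonempty subsets were checked; A only is lowest.)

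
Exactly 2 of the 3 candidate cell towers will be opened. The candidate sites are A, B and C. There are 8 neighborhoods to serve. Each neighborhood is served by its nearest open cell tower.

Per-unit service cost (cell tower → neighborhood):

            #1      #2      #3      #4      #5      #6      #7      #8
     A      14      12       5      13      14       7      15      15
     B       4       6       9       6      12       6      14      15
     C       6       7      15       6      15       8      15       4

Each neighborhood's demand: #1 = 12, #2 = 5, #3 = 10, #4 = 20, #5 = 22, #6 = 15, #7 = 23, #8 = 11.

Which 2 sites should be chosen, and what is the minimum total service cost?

With exactly 2 open, each neighborhood uses its cheapest among the chosen.
{B, C}: #1→B 4·12=48, #2→B 6·5=30, #3→B 9·10=90, #4→B 6·20=120, #5→B 12·22=264, #6→B 6·15=90, #7→B 14·23=322, #8→C 4·11=44. Service cost 1008.
{A, C}: service cost 1079
{A, B}: service cost 1089
Among all 3 size-2 choices, {B, C} is lowest.

Choose B and C; total service cost 1008.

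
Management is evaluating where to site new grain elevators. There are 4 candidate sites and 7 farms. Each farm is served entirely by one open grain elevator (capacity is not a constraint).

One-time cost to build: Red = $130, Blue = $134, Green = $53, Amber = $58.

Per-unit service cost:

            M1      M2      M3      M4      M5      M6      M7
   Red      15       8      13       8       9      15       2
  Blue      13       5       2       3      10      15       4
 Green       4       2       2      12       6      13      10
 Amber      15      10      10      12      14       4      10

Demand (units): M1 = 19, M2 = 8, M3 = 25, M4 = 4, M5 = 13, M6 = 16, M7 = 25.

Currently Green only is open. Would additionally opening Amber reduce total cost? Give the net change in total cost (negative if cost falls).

Yes — net change −86 (cost falls by 86).

Current service cost with {Green}: 726.
Adding Amber: each farm re-picks its cheapest; new service cost 582, saving 144.
Extra fixed cost: 58. Net change = 58 − 144 = -86.
(Totals: 779 → 693.)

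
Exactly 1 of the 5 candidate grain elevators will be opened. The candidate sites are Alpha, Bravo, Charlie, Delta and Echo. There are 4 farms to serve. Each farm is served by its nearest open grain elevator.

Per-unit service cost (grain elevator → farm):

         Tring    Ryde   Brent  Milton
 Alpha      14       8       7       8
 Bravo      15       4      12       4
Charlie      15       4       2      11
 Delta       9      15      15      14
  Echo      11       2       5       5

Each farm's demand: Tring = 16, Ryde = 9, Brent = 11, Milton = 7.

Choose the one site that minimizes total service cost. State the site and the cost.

With exactly 1 open, each farm uses its cheapest among the chosen.
{Echo}: Tring→Echo 11·16=176, Ryde→Echo 2·9=18, Brent→Echo 5·11=55, Milton→Echo 5·7=35. Service cost 284.
{Charlie}: service cost 375
{Alpha}: service cost 429
Among all 5 size-1 choices, {Echo} is lowest.

Choose Echo only; total service cost 284.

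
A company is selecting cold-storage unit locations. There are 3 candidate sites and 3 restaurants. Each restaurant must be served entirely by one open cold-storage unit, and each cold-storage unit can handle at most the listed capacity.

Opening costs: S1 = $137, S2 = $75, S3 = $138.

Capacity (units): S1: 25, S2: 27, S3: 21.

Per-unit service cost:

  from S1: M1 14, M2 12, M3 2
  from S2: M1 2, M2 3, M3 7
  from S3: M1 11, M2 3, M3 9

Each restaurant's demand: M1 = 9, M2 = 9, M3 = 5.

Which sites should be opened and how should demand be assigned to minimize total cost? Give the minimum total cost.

Minimum total cost: 155

Open {S2}: M1→S2 2·9=18, M2→S2 3·9=27, M3→S2 7·5=35.
Loads: S2 carries 23/27. Service 80; fixed 75; total 155.
Next best feasible plan costs 267.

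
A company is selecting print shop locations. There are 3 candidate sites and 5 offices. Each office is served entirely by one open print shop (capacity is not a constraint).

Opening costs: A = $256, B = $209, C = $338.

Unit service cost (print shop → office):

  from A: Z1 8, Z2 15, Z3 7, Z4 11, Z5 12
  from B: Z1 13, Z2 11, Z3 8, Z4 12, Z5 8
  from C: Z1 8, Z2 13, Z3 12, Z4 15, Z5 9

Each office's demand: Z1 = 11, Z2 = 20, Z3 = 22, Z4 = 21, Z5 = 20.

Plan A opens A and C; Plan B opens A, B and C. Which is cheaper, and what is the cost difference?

Plan A: {A, C}: Z1→A 8·11=88, Z2→C 13·20=260, Z3→A 7·22=154, Z4→A 11·21=231, Z5→C 9·20=180. Service 913; fixed 594; total 1507.
Plan B: {A, B, C}: Z1→A 8·11=88, Z2→B 11·20=220, Z3→A 7·22=154, Z4→A 11·21=231, Z5→B 8·20=160. Service 853; fixed 803; total 1656.
Difference: |1507 − 1656| = 149.

Plan A is cheaper by 149.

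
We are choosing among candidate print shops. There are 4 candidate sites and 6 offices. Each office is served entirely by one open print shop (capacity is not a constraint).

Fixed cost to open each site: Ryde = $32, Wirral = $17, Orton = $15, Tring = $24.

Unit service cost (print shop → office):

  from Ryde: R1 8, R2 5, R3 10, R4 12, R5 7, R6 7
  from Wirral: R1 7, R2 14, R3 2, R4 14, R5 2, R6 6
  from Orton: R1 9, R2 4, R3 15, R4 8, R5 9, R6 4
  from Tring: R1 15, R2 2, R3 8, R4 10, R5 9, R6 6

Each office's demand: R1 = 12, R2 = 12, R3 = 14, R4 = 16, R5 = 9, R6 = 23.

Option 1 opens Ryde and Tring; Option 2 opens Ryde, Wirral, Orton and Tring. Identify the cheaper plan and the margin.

Option 1: {Ryde, Tring}: R1→Ryde 8·12=96, R2→Tring 2·12=24, R3→Tring 8·14=112, R4→Tring 10·16=160, R5→Ryde 7·9=63, R6→Tring 6·23=138. Service 593; fixed 56; total 649.
Option 2: {Ryde, Wirral, Orton, Tring}: R1→Wirral 7·12=84, R2→Tring 2·12=24, R3→Wirral 2·14=28, R4→Orton 8·16=128, R5→Wirral 2·9=18, R6→Orton 4·23=92. Service 374; fixed 88; total 462.
Difference: |649 − 462| = 187.

Option 2 is cheaper by 187.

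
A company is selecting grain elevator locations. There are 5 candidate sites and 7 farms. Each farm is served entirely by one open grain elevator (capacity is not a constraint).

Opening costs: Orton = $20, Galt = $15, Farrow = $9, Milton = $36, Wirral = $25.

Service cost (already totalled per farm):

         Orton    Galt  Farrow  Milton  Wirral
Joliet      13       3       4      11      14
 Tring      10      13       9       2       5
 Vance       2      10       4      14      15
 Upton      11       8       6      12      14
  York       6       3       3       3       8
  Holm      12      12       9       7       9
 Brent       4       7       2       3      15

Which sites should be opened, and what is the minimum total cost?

Open Farrow only; minimum total cost 46.

For any fixed open set, each farm goes to its cheapest open site; total = fixed + service.
{Farrow}: Joliet→Farrow 4, Tring→Farrow 9, Vance→Farrow 4, Upton→Farrow 6, York→Farrow 3, Holm→Farrow 9, Brent→Farrow 2. Service 37; fixed 9; total 46.
{Galt, Farrow}: service 36 + fixed 24 = 60
{Orton, Farrow}: service 35 + fixed 29 = 64
{Orton, Galt, Farrow, Milton, Wirral}: service 25 + fixed 105 = 130
No other subset beats 46.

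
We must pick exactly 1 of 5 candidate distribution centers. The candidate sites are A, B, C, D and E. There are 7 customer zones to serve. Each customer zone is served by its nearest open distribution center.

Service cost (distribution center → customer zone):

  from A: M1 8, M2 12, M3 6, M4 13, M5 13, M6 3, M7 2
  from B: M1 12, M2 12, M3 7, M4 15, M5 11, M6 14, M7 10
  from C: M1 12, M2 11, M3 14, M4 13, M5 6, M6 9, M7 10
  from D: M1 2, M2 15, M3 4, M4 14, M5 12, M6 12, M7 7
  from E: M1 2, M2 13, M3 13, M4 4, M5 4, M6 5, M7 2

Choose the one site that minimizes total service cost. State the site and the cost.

With exactly 1 open, each customer zone uses its cheapest among the chosen.
{E}: M1→E 2, M2→E 13, M3→E 13, M4→E 4, M5→E 4, M6→E 5, M7→E 2. Service cost 43.
{A}: service cost 57
{D}: service cost 66
Among all 5 size-1 choices, {E} is lowest.

Choose E only; total service cost 43.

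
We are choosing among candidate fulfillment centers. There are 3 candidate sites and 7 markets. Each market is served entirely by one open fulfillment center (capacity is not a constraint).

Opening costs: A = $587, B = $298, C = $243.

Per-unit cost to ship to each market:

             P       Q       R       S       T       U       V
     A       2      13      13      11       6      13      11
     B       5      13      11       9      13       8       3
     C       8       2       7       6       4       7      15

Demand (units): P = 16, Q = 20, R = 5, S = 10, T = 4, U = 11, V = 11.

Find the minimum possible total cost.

For any fixed open set, each market goes to its cheapest open site; total = fixed + service.
{C}: P→C 8·16=128, Q→C 2·20=40, R→C 7·5=35, S→C 6·10=60, T→C 4·4=16, U→C 7·11=77, V→C 15·11=165. Service 521; fixed 243; total 764.
{B, C}: P→B 5·16=80, Q→C 2·20=40, R→C 7·5=35, S→C 6·10=60, T→C 4·4=16, U→C 7·11=77, V→B 3·11=33. Service 341; fixed 541; total 882.
{B}: P→B 5·16=80, Q→B 13·20=260, R→B 11·5=55, S→B 9·10=90, T→B 13·4=52, U→B 8·11=88, V→B 3·11=33. Service 658; fixed 298; total 956.
{A, B, C}: P→A 2·16=32, Q→C 2·20=40, R→C 7·5=35, S→C 6·10=60, T→C 4·4=16, U→C 7·11=77, V→B 3·11=33. Service 293; fixed 1128; total 1421.
No other subset beats 764.

Minimum total cost: 764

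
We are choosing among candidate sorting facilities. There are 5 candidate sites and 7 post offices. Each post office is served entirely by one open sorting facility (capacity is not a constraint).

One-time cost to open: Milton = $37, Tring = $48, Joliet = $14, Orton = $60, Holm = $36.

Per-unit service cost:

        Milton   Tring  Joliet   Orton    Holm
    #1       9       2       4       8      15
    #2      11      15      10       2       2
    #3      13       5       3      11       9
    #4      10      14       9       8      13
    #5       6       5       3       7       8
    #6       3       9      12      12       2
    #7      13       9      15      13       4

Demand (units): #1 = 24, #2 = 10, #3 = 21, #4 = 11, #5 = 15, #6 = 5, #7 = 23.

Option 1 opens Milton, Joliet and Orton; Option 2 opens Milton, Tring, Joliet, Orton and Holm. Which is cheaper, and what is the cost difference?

Option 1: {Milton, Joliet, Orton}: #1→Joliet 4·24=96, #2→Orton 2·10=20, #3→Joliet 3·21=63, #4→Orton 8·11=88, #5→Joliet 3·15=45, #6→Milton 3·5=15, #7→Milton 13·23=299. Service 626; fixed 111; total 737.
Option 2: {Milton, Tring, Joliet, Orton, Holm}: #1→Tring 2·24=48, #2→Orton 2·10=20, #3→Joliet 3·21=63, #4→Orton 8·11=88, #5→Joliet 3·15=45, #6→Holm 2·5=10, #7→Holm 4·23=92. Service 366; fixed 195; total 561.
Difference: |737 − 561| = 176.

Option 2 is cheaper by 176.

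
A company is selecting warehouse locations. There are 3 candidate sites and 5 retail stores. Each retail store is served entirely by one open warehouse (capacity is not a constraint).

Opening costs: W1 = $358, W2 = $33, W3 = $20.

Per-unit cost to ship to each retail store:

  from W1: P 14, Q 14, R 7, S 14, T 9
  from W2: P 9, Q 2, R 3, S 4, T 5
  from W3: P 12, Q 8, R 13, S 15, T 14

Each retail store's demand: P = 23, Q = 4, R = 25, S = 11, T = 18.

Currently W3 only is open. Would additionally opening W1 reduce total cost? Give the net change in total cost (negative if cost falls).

Current service cost with {W3}: 1050.
Adding W1: each retail store re-picks its cheapest; new service cost 799, saving 251.
Extra fixed cost: 358. Net change = 358 − 251 = 107.
(Totals: 1070 → 1177.)

No — net change +107 (cost rises by 107).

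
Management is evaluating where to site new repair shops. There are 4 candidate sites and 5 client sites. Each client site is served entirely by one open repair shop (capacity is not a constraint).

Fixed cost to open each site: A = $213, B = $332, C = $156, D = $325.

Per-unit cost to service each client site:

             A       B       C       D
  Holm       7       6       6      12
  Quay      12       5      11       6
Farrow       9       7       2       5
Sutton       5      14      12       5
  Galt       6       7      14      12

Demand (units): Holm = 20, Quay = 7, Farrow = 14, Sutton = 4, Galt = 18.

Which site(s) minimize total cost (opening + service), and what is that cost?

Open C only; minimum total cost 681.

For any fixed open set, each client site goes to its cheapest open site; total = fixed + service.
{C}: Holm→C 6·20=120, Quay→C 11·7=77, Farrow→C 2·14=28, Sutton→C 12·4=48, Galt→C 14·18=252. Service 525; fixed 156; total 681.
{A}: Holm→A 7·20=140, Quay→A 12·7=84, Farrow→A 9·14=126, Sutton→A 5·4=20, Galt→A 6·18=108. Service 478; fixed 213; total 691.
{A, C}: Holm→C 6·20=120, Quay→C 11·7=77, Farrow→C 2·14=28, Sutton→A 5·4=20, Galt→A 6·18=108. Service 353; fixed 369; total 722.
{A, B, C, D}: service 311 + fixed 1026 = 1337
No other subset beats 681.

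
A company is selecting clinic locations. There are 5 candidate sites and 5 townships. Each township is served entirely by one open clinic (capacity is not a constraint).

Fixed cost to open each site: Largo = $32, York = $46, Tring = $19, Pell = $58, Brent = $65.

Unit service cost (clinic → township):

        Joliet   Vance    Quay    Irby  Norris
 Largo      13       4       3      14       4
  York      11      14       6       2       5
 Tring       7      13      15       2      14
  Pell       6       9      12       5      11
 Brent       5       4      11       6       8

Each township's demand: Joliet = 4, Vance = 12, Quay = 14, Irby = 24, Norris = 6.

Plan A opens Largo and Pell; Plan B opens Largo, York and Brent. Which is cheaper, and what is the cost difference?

Plan B is cheaper by 23.

Plan A: {Largo, Pell}: Joliet→Pell 6·4=24, Vance→Largo 4·12=48, Quay→Largo 3·14=42, Irby→Pell 5·24=120, Norris→Largo 4·6=24. Service 258; fixed 90; total 348.
Plan B: {Largo, York, Brent}: Joliet→Brent 5·4=20, Vance→Largo 4·12=48, Quay→Largo 3·14=42, Irby→York 2·24=48, Norris→Largo 4·6=24. Service 182; fixed 143; total 325.
Difference: |348 − 325| = 23.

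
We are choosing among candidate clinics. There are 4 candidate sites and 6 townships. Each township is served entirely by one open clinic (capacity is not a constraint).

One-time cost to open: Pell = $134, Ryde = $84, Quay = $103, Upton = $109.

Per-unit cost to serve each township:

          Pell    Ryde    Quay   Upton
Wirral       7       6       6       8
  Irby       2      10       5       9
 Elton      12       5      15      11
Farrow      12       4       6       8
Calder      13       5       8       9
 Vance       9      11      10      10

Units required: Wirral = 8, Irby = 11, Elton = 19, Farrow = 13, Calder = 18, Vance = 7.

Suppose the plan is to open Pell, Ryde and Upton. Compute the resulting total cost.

Each township is assigned to its cheapest site among the open ones.
{Pell, Ryde, Upton}: Wirral→Ryde 6·8=48, Irby→Pell 2·11=22, Elton→Ryde 5·19=95, Farrow→Ryde 4·13=52, Calder→Ryde 5·18=90, Vance→Pell 9·7=63. Service 370; fixed 327; total 697.

Total cost: 697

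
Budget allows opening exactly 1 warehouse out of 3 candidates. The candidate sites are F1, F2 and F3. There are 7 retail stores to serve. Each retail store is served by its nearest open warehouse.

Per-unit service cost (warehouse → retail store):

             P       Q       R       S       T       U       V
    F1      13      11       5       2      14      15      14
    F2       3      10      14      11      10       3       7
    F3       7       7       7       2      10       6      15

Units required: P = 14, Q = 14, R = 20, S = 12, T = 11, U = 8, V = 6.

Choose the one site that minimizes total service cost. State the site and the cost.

Choose F3 only; total service cost 608.

With exactly 1 open, each retail store uses its cheapest among the chosen.
{F3}: P→F3 7·14=98, Q→F3 7·14=98, R→F3 7·20=140, S→F3 2·12=24, T→F3 10·11=110, U→F3 6·8=48, V→F3 15·6=90. Service cost 608.
{F2}: service cost 770
{F1}: service cost 818
Among all 3 size-1 choices, {F3} is lowest.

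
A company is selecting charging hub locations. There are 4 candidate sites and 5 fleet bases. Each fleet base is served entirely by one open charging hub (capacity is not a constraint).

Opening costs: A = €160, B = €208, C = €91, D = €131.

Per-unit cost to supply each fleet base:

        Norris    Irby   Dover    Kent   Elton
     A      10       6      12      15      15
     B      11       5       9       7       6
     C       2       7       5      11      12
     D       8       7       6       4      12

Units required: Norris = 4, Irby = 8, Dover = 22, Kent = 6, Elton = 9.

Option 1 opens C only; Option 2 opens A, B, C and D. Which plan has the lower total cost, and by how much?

Option 1: {C}: Norris→C 2·4=8, Irby→C 7·8=56, Dover→C 5·22=110, Kent→C 11·6=66, Elton→C 12·9=108. Service 348; fixed 91; total 439.
Option 2: {A, B, C, D}: Norris→C 2·4=8, Irby→B 5·8=40, Dover→C 5·22=110, Kent→D 4·6=24, Elton→B 6·9=54. Service 236; fixed 590; total 826.
Difference: |439 − 826| = 387.

Option 1 is cheaper by 387.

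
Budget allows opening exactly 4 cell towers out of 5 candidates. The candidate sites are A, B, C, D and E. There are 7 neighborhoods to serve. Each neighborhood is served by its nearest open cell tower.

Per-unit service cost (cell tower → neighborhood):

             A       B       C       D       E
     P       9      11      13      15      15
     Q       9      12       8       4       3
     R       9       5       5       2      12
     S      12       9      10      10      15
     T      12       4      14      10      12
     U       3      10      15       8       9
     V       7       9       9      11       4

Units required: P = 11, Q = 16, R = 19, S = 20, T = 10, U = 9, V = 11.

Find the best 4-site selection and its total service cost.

Choose A, B, D and E; total service cost 476.

With exactly 4 open, each neighborhood uses its cheapest among the chosen.
{A, B, D, E}: P→A 9·11=99, Q→E 3·16=48, R→D 2·19=38, S→B 9·20=180, T→B 4·10=40, U→A 3·9=27, V→E 4·11=44. Service cost 476.
{A, B, C, D}: service cost 525
{A, B, C, E}: service cost 533
Among all 5 size-4 choices, {A, B, D, E} is lowest.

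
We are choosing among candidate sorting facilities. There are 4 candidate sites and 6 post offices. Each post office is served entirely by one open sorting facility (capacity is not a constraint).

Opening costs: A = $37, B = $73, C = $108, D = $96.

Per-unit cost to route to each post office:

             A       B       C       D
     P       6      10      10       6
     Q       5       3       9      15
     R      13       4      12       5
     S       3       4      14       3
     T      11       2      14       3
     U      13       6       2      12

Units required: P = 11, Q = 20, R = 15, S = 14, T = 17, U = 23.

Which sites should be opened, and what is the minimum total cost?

For any fixed open set, each post office goes to its cheapest open site; total = fixed + service.
{A, B}: P→A 6·11=66, Q→B 3·20=60, R→B 4·15=60, S→A 3·14=42, T→B 2·17=34, U→B 6·23=138. Service 400; fixed 110; total 510.
{A, B, C}: service 308 + fixed 218 = 526
{B}: P→B 10·11=110, Q→B 3·20=60, R→B 4·15=60, S→B 4·14=56, T→B 2·17=34, U→B 6·23=138. Service 458; fixed 73; total 531.
{A, B, C, D}: P→A 6·11=66, Q→B 3·20=60, R→B 4·15=60, S→A 3·14=42, T→B 2·17=34, U→C 2·23=46. Service 308; fixed 314; total 622.
No other subset beats 510.

Open A and B; minimum total cost 510.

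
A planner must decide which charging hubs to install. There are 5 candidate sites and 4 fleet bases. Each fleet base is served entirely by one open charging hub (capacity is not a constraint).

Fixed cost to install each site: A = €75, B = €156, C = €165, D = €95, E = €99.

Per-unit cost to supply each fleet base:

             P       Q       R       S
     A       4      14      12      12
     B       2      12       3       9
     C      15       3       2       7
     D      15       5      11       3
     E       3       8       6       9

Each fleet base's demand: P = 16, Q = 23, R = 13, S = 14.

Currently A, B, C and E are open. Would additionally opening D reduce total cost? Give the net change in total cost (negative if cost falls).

No — net change +39 (cost rises by 39).

Current service cost with {A, B, C, E}: 225.
Adding D: each fleet base re-picks its cheapest; new service cost 169, saving 56.
Extra fixed cost: 95. Net change = 95 − 56 = 39.
(Totals: 720 → 759.)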